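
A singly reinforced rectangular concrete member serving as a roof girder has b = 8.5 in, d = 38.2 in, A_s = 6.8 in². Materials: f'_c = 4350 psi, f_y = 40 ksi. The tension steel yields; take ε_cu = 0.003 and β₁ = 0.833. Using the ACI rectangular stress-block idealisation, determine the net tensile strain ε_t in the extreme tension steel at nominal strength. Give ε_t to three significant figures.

a = A_s f_y/(0.85 f'_c b) = 8.654 in.
β₁ = 0.833, so c = a/β₁ = 8.654/0.833 = 10.389 in.
From the linear strain diagram with ε_cu = 0.003: ε_t = 0.003 (d − c)/c = 0.003 × (38.2 − 10.389)/10.389 = 0.00803.
Since ε_t ≥ 0.005, the section is tension-controlled.

ε_t ≈ 0.00803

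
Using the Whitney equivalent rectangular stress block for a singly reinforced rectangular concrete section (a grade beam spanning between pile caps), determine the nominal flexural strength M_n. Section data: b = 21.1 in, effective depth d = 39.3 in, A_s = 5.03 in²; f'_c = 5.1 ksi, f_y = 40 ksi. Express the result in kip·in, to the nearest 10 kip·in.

M_n ≈ 7690 kip·in

T = A_s f_y = 5.03 × 40 = 201.2 kips.
a = T/(0.85 f'_c b) = 201.2/(0.85 × 5.1 × 21.1) = 2.200 in.
M_n = T(d − a/2) = 201.2 × (39.3 − 1.1) = 7685.8 kip·in.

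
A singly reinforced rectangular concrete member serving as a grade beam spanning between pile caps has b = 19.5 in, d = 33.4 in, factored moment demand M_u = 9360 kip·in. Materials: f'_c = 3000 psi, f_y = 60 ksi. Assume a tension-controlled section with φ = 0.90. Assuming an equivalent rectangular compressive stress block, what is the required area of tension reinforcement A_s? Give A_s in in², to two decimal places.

M_n = M_u/φ = 9360/0.90 = 10400 kip·in.
From M_n = 0.85 f'_c a b (d − a/2):
a = d − √(d² − 2M_n/(0.85 f'_c b)) = 33.4 − √(33.4² − 2 × 10400/(0.85 × 3 × 19.5)) = 6.994 in.
A_s = 0.85 f'_c a b / f_y = 0.85 × 3 × 6.994 × 19.5 / 60 = 5.796 in².

A_s ≈ 5.80 in²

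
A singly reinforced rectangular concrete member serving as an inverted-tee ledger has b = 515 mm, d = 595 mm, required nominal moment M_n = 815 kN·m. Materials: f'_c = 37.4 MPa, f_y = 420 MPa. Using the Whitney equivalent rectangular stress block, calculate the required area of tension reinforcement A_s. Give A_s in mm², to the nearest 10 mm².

A_s ≈ 3530 mm²

With M_n = 0.85 f'_c a b (d − a/2), solve the quadratic for a:
a = d − √(d² − 2M_n/(0.85 f'_c b)) = 595 − √(595² − 2 × 815×10⁶/(0.85 × 37.4 × 515)) = 90.56 mm.
A_s = 0.85 f'_c a b / f_y = 0.85 × 37.4 × 90.56 × 515 / 420 = 3530.1 mm².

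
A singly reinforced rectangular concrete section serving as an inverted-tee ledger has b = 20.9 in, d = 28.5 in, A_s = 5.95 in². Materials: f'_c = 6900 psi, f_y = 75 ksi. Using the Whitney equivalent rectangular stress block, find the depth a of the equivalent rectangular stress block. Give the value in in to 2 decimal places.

T = A_s f_y = 5.95 × 75 = 446.25 kips.
a = T/(0.85 f'_c b) = 446.25/(0.85 × 6.9 × 20.9) = 3.64 in.

a ≈ 3.64 in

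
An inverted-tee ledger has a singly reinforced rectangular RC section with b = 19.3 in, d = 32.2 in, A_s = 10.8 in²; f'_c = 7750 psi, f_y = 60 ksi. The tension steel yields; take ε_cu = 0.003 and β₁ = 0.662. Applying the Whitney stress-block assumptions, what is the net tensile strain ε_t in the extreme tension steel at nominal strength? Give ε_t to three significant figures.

ε_t ≈ 0.00955

a = A_s f_y/(0.85 f'_c b) = 5.097 in.
β₁ = 0.662, so c = a/β₁ = 5.097/0.662 = 7.699 in.
From the linear strain diagram with ε_cu = 0.003: ε_t = 0.003 (d − c)/c = 0.003 × (32.2 − 7.699)/7.699 = 0.00955.
Since ε_t ≥ 0.005, the section is tension-controlled.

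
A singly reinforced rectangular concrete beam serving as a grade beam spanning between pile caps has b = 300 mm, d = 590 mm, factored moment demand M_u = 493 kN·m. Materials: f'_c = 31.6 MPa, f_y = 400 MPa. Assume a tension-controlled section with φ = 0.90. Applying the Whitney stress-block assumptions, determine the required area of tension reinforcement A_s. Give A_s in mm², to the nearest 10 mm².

A_s ≈ 2610 mm²

M_n = M_u/φ = 493/0.90 = 547.778 kN·m.
With M_n = 0.85 f'_c a b (d − a/2), solve the quadratic for a:
a = d − √(d² − 2M_n/(0.85 f'_c b)) = 590 − √(590² − 2 × 547.778×10⁶/(0.85 × 31.6 × 300)) = 129.41 mm.
A_s = 0.85 f'_c a b / f_y = 0.85 × 31.6 × 129.41 × 300 / 400 = 2607.0 mm².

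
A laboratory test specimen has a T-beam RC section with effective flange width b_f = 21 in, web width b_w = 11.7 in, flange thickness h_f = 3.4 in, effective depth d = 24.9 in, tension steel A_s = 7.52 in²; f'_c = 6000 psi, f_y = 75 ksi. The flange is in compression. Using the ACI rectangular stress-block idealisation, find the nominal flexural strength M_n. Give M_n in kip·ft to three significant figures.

Tension: T = A_s f_y = 7.52 × 75 = 564 kips.
Try a within the flange: a = T/(0.85 f'_c b_f) = 564/(0.85 × 6 × 21) = 5.266 in.
a = 5.266 > h_f = 3.4 in: the block extends into the web. Split into flange-overhang and web parts.
C_f = 0.85 f'_c (b_f − b_w) h_f = 0.85 × 6 × (21 − 11.7) × 3.4 = 161.3 kips.
Remaining web compression depth: a_w = (T − C_f)/(0.85 f'_c b_w) = (564 − 161.3)/(0.85 × 6 × 11.7) = 6.749 in.
M_n = C_f(d − h_f/2) + (T − C_f)(d − a_w/2) = 161.3 × (24.9 − 1.7) + 402.7 × (24.9 − 3.3745) = 3742.2 + 8668.3 = 12410.5 kip·in.
M_n = 12410.5/12 = 1034.21 kip·ft.

M_n ≈ 1030 kip·ft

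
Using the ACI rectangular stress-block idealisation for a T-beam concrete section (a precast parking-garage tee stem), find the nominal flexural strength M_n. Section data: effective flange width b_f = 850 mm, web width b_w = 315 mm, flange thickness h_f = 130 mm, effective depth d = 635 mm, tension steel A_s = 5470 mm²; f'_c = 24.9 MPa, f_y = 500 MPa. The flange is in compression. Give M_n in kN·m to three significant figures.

Tension: T = A_s f_y = 5470 × 500 = 2735000 N.
Try a within the flange: a = T/(0.85 f'_c b_f) = 2735000/(0.85 × 24.9 × 850) = 152.03 mm.
a = 152.03 > h_f = 130 mm: the block extends into the web. Split into flange-overhang and web parts.
C_f = 0.85 f'_c (b_f − b_w) h_f = 0.85 × 24.9 × (850 − 315) × 130 = 1472026 N.
Remaining web compression depth: a_w = (T − C_f)/(0.85 f'_c b_w) = (2735000 − 1472026)/(0.85 × 24.9 × 315) = 189.44 mm.
M_n = C_f(d − h_f/2) + (T − C_f)(d − a_w/2) = 1472026 × (635 − 65) + 1262974 × (635 − 94.72) = 839.05 + 682.36 = 1521.41 × 10⁶ N·mm.
M_n = 1521.41 kN·m.

M_n ≈ 1520 kN·m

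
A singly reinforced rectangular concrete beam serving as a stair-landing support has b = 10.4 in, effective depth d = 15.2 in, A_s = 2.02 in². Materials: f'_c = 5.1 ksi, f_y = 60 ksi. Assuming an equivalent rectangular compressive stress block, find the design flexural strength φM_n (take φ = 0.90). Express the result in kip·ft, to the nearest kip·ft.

φM_n ≈ 126 kip·ft

T = A_s f_y = 2.02 × 60 = 121.2 kips.
a = T/(0.85 f'_c b) = 121.2/(0.85 × 5.1 × 10.4) = 2.688 in.
M_n = T(d − a/2) = 121.2 × (15.2 − 1.344) = 1679.3 kip·in = 1679.3/12 = 139.94 kip·ft.
φM_n = 0.90 × 139.94 = 125.95 kip·ft.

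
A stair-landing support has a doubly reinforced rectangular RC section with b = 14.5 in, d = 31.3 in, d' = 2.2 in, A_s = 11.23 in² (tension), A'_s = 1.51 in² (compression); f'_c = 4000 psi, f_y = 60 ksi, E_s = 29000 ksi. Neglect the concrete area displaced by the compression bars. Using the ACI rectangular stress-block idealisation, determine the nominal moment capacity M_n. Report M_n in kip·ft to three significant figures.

Assume both steels yield.
a = (A_s − A'_s) f_y/(0.85 f'_c b) = (11.23 − 1.51) × 60/(0.85 × 4 × 14.5) = 11.830 in.
c = a/β₁ = 11.830/0.85 = 13.918 in; ε'_s = 0.003(c − d')/c = 0.0025 ≥ ε_y = 0.0021, so the compression steel yields.
M_n = (A_s − A'_s) f_y (d − a/2) + A'_s f_y (d − d') = 583.2 × (31.3 − 5.915) + 90.6 × (31.3 − 2.2) = 14804.5 + 2636.5 = 17441.0 kip·in = 17441.0/12 = 1453.42 kip·ft.

M_n ≈ 1450 kip·ft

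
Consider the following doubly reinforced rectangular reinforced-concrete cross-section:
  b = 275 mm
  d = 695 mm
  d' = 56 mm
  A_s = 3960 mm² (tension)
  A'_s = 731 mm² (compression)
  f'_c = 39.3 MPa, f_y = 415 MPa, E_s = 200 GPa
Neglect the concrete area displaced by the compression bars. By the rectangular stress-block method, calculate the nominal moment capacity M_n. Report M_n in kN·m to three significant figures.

Assume both tension and compression steel yield.
Net tension couple steel: A_s − A'_s = 3229 mm².
a = (A_s − A'_s) f_y / (0.85 f'_c b) = 1340035/(0.85 × 39.3 × 275) = 145.87 mm.
c = a/β₁ = 145.87/0.769 = 189.69 mm; ε'_s = 0.003(c − d')/c = 0.0021 ≥ f_y/E_s = 0.0021, so compression steel does yield.
M_n = (A_s − A'_s) f_y (d − a/2) + A'_s f_y (d − d') = [1340035 × (695 − 72.935) + 303365 × (695 − 56)] × 10⁻⁶ = 833.59 + 193.85 = 1027.44 kN·m.

M_n ≈ 1030 kN·m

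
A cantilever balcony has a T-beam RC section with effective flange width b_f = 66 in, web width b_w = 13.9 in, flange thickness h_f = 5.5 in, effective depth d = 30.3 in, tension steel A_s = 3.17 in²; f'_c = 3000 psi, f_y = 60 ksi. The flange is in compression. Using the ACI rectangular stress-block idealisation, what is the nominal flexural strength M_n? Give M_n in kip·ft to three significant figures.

M_n ≈ 471 kip·ft

Tension: T = A_s f_y = 3.17 × 60 = 190.2 kips.
Try a within the flange: a = T/(0.85 f'_c b_f) = 190.2/(0.85 × 3 × 66) = 1.130 in.
Since a = 1.130 ≤ h_f = 5.5 in, the stress block lies entirely in the flange; analyse as a rectangular beam of width b_f.
M_n = T(d − a/2) = 190.2 × (30.3 − 0.565) = 5655.6 kip·in.
M_n = 5655.6/12 = 471.30 kip·ft.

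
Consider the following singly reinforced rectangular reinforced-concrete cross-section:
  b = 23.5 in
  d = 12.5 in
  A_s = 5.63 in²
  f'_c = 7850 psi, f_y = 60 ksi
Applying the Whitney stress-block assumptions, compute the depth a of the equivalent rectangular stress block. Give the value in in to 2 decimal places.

T = A_s f_y = 5.63 × 60 = 337.8 kips.
a = T/(0.85 f'_c b) = 337.8/(0.85 × 7.85 × 23.5) = 2.15 in.

a ≈ 2.15 in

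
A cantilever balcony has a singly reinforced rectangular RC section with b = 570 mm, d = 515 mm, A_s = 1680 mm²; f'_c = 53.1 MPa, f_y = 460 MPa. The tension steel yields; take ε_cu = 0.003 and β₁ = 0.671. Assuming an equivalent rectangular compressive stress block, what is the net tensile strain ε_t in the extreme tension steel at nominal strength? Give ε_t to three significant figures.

ε_t ≈ 0.0315

a = A_s f_y/(0.85 f'_c b) = 30.04 mm.
β₁ = 0.671, so c = a/β₁ = 30.04/0.671 = 44.77 mm.
From the linear strain diagram with ε_cu = 0.003: ε_t = 0.003 (d − c)/c = 0.003 × (515 − 44.77)/44.77 = 0.0315.
Since ε_t ≥ 0.005, the section is tension-controlled.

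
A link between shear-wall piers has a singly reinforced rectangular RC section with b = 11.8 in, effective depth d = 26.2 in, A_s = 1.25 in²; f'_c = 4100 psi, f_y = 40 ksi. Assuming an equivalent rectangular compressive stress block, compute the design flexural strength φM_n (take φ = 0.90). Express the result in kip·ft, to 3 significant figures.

T = A_s f_y = 1.25 × 40 = 50 kips.
a = T/(0.85 f'_c b) = 50/(0.85 × 4.1 × 11.8) = 1.216 in.
M_n = T(d − a/2) = 50 × (26.2 − 0.608) = 1279.6 kip·in = 1279.6/12 = 106.63 kip·ft.
φM_n = 0.90 × 106.63 = 95.97 kip·ft.

φM_n ≈ 96.0 kip·ft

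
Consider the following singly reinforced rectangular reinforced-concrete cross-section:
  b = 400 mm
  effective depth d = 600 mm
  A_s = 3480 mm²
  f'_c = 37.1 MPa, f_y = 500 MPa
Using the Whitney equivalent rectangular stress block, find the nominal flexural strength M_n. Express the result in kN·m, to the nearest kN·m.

M_n ≈ 924 kN·m

T = A_s f_y = 3480 × 500 = 1740000 N = 1740 kN.
From C = T: a = T/(0.85 f'_c b) = 1740000/(0.85 × 37.1 × 400) = 137.94 mm.
M_n = T(d − a/2) = 1740 kN × (600 − 68.97) mm = 923.99 kN·m.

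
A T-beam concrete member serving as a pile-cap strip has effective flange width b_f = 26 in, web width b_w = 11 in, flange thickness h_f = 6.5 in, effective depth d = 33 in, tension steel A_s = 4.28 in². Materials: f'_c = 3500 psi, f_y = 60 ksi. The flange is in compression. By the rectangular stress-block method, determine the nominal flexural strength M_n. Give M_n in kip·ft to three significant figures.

M_n ≈ 671 kip·ft

Tension: T = A_s f_y = 4.28 × 60 = 256.8 kips.
Try a within the flange: a = T/(0.85 f'_c b_f) = 256.8/(0.85 × 3.5 × 26) = 3.320 in.
Since a = 3.320 ≤ h_f = 6.5 in, the stress block lies entirely in the flange; analyse as a rectangular beam of width b_f.
M_n = T(d − a/2) = 256.8 × (33 − 1.66) = 8048.1 kip·in.
M_n = 8048.1/12 = 670.68 kip·ft.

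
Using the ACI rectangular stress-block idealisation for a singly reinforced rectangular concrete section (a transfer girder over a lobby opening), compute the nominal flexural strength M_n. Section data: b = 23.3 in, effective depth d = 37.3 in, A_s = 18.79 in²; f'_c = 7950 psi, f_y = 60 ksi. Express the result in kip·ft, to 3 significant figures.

M_n ≈ 3170 kip·ft

T = A_s f_y = 18.79 × 60 = 1127.4 kips.
a = T/(0.85 f'_c b) = 1127.4/(0.85 × 7.95 × 23.3) = 7.160 in.
M_n = T(d − a/2) = 1127.4 × (37.3 − 3.58) = 38015.9 kip·in = 38015.9/12 = 3167.99 kip·ft.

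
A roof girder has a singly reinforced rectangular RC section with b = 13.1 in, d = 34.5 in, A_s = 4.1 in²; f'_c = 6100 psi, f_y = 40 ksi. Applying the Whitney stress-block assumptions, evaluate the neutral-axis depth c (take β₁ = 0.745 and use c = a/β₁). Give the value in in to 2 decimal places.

T = A_s f_y = 4.1 × 40 = 164 kips.
a = T/(0.85 f'_c b) = 164/(0.85 × 6.1 × 13.1) = 2.4145 in.
With β₁ = 0.745, c = a/β₁ = 2.4145/0.745 = 3.24 in.

c ≈ 3.24 in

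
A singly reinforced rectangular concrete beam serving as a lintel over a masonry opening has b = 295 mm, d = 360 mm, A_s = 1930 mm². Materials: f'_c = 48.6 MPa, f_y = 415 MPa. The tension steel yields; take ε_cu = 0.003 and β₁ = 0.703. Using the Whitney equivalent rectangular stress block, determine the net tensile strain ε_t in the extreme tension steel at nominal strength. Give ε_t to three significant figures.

a = A_s f_y/(0.85 f'_c b) = 65.72 mm.
β₁ = 0.703, so c = a/β₁ = 65.72/0.703 = 93.49 mm.
From the linear strain diagram with ε_cu = 0.003: ε_t = 0.003 (d − c)/c = 0.003 × (360 − 93.49)/93.49 = 0.00855.
Since ε_t ≥ 0.005, the section is tension-controlled.

ε_t ≈ 0.00855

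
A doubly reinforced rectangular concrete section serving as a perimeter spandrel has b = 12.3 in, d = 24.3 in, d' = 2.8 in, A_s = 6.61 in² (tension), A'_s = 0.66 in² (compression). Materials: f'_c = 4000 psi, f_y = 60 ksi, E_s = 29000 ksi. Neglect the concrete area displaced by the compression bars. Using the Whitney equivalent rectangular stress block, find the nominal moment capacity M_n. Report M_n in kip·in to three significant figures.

M_n ≈ 8000 kip·in

Assume both steels yield.
a = (A_s − A'_s) f_y/(0.85 f'_c b) = (6.61 − 0.66) × 60/(0.85 × 4 × 12.3) = 8.537 in.
c = a/β₁ = 8.537/0.85 = 10.044 in; ε'_s = 0.003(c − d')/c = 0.0022 ≥ ε_y = 0.0021, so the compression steel yields.
M_n = (A_s − A'_s) f_y (d − a/2) + A'_s f_y (d − d') = 357 × (24.3 − 4.2685) + 39.6 × (24.3 − 2.8) = 7151.2 + 851.4 = 8002.6 kip·in.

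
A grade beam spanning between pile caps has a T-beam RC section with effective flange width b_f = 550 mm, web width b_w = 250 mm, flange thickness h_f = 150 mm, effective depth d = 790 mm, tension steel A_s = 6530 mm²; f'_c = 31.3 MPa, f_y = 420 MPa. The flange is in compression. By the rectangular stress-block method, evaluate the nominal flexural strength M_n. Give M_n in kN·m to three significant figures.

M_n ≈ 1900 kN·m

Tension: T = A_s f_y = 6530 × 420 = 2742600 N.
Try a within the flange: a = T/(0.85 f'_c b_f) = 2742600/(0.85 × 31.3 × 550) = 187.43 mm.
a = 187.43 > h_f = 150 mm: the block extends into the web. Split into flange-overhang and web parts.
C_f = 0.85 f'_c (b_f − b_w) h_f = 0.85 × 31.3 × (550 − 250) × 150 = 1197225 N.
Remaining web compression depth: a_w = (T − C_f)/(0.85 f'_c b_w) = (2742600 − 1197225)/(0.85 × 31.3 × 250) = 232.34 mm.
M_n = C_f(d − h_f/2) + (T − C_f)(d − a_w/2) = 1197225 × (790 − 75) + 1545375 × (790 − 116.17) = 856.02 + 1041.32 = 1897.34 × 10⁶ N·mm.
M_n = 1897.34 kN·m.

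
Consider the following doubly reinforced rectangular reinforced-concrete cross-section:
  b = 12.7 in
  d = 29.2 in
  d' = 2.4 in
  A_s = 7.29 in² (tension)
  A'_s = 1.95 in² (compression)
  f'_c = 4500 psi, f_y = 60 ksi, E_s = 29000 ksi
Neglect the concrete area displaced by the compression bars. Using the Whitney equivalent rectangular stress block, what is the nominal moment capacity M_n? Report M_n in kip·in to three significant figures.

Assume both steels yield.
a = (A_s − A'_s) f_y/(0.85 f'_c b) = (7.29 − 1.95) × 60/(0.85 × 4.5 × 12.7) = 6.596 in.
c = a/β₁ = 6.596/0.825 = 7.995 in; ε'_s = 0.003(c − d')/c = 0.0021 ≥ ε_y = 0.0021, so the compression steel yields.
M_n = (A_s − A'_s) f_y (d − a/2) + A'_s f_y (d − d') = 320.4 × (29.2 − 3.298) + 117 × (29.2 − 2.4) = 8299.0 + 3135.6 = 11434.6 kip·in.

M_n ≈ 11400 kip·in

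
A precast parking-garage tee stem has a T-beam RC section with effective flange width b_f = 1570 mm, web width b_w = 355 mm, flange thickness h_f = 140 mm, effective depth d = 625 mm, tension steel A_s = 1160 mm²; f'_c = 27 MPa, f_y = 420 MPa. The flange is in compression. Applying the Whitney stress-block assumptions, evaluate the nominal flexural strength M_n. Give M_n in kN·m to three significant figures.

Tension: T = A_s f_y = 1160 × 420 = 487200 N.
Try a within the flange: a = T/(0.85 f'_c b_f) = 487200/(0.85 × 27 × 1570) = 13.52 mm.
Since a = 13.52 ≤ h_f = 140 mm, the stress block lies entirely in the flange; analyse as a rectangular beam of width b_f.
M_n = T(d − a/2) = 487200 × (625 − 6.76) = 301.21 × 10⁶ N·mm.
M_n = 301.21 kN·m.

M_n ≈ 301 kN·m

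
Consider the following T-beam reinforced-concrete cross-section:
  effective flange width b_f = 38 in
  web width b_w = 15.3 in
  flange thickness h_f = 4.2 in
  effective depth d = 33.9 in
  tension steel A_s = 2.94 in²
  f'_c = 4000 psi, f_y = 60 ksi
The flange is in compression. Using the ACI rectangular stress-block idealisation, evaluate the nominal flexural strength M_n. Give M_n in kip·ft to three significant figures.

M_n ≈ 488 kip·ft

Tension: T = A_s f_y = 2.94 × 60 = 176.4 kips.
Try a within the flange: a = T/(0.85 f'_c b_f) = 176.4/(0.85 × 4 × 38) = 1.365 in.
Since a = 1.365 ≤ h_f = 4.2 in, the stress block lies entirely in the flange; analyse as a rectangular beam of width b_f.
M_n = T(d − a/2) = 176.4 × (33.9 − 0.6825) = 5859.6 kip·in.
M_n = 5859.6/12 = 488.30 kip·ft.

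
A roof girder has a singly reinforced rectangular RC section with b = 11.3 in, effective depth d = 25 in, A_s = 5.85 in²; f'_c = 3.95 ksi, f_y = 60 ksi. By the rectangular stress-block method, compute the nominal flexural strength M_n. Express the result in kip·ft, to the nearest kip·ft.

M_n ≈ 596 kip·ft

T = A_s f_y = 5.85 × 60 = 351 kips.
a = T/(0.85 f'_c b) = 351/(0.85 × 3.95 × 11.3) = 9.252 in.
M_n = T(d − a/2) = 351 × (25 − 4.626) = 7151.3 kip·in = 7151.3/12 = 595.94 kip·ft.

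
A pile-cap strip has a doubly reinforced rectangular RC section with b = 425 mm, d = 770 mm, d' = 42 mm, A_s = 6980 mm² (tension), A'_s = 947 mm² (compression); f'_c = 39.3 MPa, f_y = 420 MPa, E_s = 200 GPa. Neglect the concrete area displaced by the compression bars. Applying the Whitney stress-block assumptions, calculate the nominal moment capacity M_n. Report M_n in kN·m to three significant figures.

M_n ≈ 2010 kN·m

Assume both tension and compression steel yield.
Net tension couple steel: A_s − A'_s = 6033 mm².
a = (A_s − A'_s) f_y / (0.85 f'_c b) = 2533860/(0.85 × 39.3 × 425) = 178.48 mm.
c = a/β₁ = 178.48/0.769 = 232.09 mm; ε'_s = 0.003(c − d')/c = 0.0025 ≥ f_y/E_s = 0.0021, so compression steel does yield.
M_n = (A_s − A'_s) f_y (d − a/2) + A'_s f_y (d − d') = [2533860 × (770 − 89.24) + 397740 × (770 − 42)] × 10⁻⁶ = 1724.95 + 289.55 = 2014.50 kN·m.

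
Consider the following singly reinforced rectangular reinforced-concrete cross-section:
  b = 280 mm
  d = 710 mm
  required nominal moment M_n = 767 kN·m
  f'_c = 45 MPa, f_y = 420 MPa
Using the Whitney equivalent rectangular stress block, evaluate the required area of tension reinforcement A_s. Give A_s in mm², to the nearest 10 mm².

A_s ≈ 2790 mm²

With M_n = 0.85 f'_c a b (d − a/2), solve the quadratic for a:
a = d − √(d² − 2M_n/(0.85 f'_c b)) = 710 − √(710² − 2 × 767×10⁶/(0.85 × 45 × 280)) = 109.28 mm.
A_s = 0.85 f'_c a b / f_y = 0.85 × 45 × 109.28 × 280 / 420 = 2786.6 mm².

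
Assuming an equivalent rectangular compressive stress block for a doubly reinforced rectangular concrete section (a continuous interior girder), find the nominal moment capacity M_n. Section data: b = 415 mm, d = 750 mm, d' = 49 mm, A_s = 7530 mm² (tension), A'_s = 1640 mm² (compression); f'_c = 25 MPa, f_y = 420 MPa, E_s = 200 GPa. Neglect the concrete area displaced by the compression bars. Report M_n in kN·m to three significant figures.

M_n ≈ 1990 kN·m

Assume both tension and compression steel yield.
Net tension couple steel: A_s − A'_s = 5890 mm².
a = (A_s − A'_s) f_y / (0.85 f'_c b) = 2473800/(0.85 × 25 × 415) = 280.52 mm.
c = a/β₁ = 280.52/0.85 = 330.02 mm; ε'_s = 0.003(c − d')/c = 0.0026 ≥ f_y/E_s = 0.0021, so compression steel does yield.
M_n = (A_s − A'_s) f_y (d − a/2) + A'_s f_y (d − d') = [2473800 × (750 − 140.26) + 688800 × (750 − 49)] × 10⁻⁶ = 1508.37 + 482.85 = 1991.22 kN·m.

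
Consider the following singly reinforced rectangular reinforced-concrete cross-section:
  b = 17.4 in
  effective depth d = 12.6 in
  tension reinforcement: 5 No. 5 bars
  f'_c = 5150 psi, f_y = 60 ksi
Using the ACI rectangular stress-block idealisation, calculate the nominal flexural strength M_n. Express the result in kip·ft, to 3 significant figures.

A_s = 5 × 0.31 = 1.55 in².
T = A_s f_y = 1.55 × 60 = 93 kips.
a = T/(0.85 f'_c b) = 93/(0.85 × 5.15 × 17.4) = 1.221 in.
M_n = T(d − a/2) = 93 × (12.6 − 0.6105) = 1115.0 kip·in = 1115.0/12 = 92.92 kip·ft.

M_n ≈ 92.9 kip·ft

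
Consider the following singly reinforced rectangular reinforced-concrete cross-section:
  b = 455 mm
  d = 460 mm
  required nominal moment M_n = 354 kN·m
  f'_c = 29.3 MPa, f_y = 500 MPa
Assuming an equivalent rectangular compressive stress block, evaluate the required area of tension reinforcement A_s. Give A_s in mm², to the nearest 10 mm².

With M_n = 0.85 f'_c a b (d − a/2), solve the quadratic for a:
a = d − √(d² − 2M_n/(0.85 f'_c b)) = 460 − √(460² − 2 × 354×10⁶/(0.85 × 29.3 × 455)) = 73.84 mm.
A_s = 0.85 f'_c a b / f_y = 0.85 × 29.3 × 73.84 × 455 / 500 = 1673.5 mm².

A_s ≈ 1670 mm²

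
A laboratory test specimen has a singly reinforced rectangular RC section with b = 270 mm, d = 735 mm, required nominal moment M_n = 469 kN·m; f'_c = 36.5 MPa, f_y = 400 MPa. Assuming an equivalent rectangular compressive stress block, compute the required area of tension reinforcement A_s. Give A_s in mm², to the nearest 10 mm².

A_s ≈ 1690 mm²

With M_n = 0.85 f'_c a b (d − a/2), solve the quadratic for a:
a = d − √(d² − 2M_n/(0.85 f'_c b)) = 735 − √(735² − 2 × 469×10⁶/(0.85 × 36.5 × 270)) = 80.59 mm.
A_s = 0.85 f'_c a b / f_y = 0.85 × 36.5 × 80.59 × 270 / 400 = 1687.7 mm².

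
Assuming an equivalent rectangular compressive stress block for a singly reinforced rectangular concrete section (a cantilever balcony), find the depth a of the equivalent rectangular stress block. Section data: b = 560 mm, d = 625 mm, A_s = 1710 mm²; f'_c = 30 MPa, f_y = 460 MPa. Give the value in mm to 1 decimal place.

T = A_s f_y = 1710 × 460 = 786600 N = 786.6 kN.
Setting C = 0.85 f'_c a b equal to T: a = 786600/(0.85 × 30 × 560) = 55.1 mm.

a ≈ 55.1 mm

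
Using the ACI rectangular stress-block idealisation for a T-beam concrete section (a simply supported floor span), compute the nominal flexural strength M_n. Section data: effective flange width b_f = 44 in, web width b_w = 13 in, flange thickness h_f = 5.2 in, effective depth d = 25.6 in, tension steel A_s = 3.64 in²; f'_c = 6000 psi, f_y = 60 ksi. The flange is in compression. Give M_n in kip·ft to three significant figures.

M_n ≈ 457 kip·ft

Tension: T = A_s f_y = 3.64 × 60 = 218.4 kips.
Try a within the flange: a = T/(0.85 f'_c b_f) = 218.4/(0.85 × 6 × 44) = 0.973 in.
Since a = 0.973 ≤ h_f = 5.2 in, the stress block lies entirely in the flange; analyse as a rectangular beam of width b_f.
M_n = T(d − a/2) = 218.4 × (25.6 − 0.4865) = 5484.8 kip·in.
M_n = 5484.8/12 = 457.07 kip·ft.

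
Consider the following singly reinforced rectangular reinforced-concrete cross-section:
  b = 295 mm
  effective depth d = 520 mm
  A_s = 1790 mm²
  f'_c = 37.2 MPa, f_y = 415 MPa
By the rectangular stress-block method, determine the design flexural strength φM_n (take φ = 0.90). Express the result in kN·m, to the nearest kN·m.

T = A_s f_y = 1790 × 415 = 742850 N = 742.85 kN.
From C = T: a = T/(0.85 f'_c b) = 742850/(0.85 × 37.2 × 295) = 79.64 mm.
M_n = T(d − a/2) = 742.85 kN × (520 − 39.82) mm = 356.70 kN·m.
φM_n = 0.90 × 356.70 = 321.03 kN·m.

φM_n ≈ 321 kN·m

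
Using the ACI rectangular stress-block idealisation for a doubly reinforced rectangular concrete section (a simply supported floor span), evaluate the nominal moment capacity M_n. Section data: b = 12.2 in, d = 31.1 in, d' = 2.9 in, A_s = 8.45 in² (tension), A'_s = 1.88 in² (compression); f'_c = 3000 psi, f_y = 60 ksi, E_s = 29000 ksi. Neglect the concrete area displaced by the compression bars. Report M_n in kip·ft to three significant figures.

M_n ≈ 1080 kip·ft

Assume both steels yield.
a = (A_s − A'_s) f_y/(0.85 f'_c b) = (8.45 − 1.88) × 60/(0.85 × 3 × 12.2) = 12.671 in.
c = a/β₁ = 12.671/0.85 = 14.907 in; ε'_s = 0.003(c − d')/c = 0.0024 ≥ ε_y = 0.0021, so the compression steel yields.
M_n = (A_s − A'_s) f_y (d − a/2) + A'_s f_y (d − d') = 394.2 × (31.1 − 6.3355) + 112.8 × (31.1 − 2.9) = 9762.2 + 3181.0 = 12943.2 kip·in = 12943.2/12 = 1078.60 kip·ft.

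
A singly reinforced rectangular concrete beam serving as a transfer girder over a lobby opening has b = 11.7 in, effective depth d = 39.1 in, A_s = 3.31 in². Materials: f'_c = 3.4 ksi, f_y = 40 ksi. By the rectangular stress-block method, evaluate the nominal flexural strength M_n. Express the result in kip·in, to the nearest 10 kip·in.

M_n ≈ 4920 kip·in

T = A_s f_y = 3.31 × 40 = 132.4 kips.
a = T/(0.85 f'_c b) = 132.4/(0.85 × 3.4 × 11.7) = 3.916 in.
M_n = T(d − a/2) = 132.4 × (39.1 − 1.958) = 4917.6 kip·in.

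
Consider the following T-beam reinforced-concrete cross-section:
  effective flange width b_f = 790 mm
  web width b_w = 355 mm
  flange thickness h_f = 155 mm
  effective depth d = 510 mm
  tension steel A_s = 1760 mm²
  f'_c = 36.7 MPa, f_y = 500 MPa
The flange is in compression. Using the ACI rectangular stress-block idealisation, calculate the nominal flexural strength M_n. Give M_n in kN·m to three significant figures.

Tension: T = A_s f_y = 1760 × 500 = 880000 N.
Try a within the flange: a = T/(0.85 f'_c b_f) = 880000/(0.85 × 36.7 × 790) = 35.71 mm.
Since a = 35.71 ≤ h_f = 155 mm, the stress block lies entirely in the flange; analyse as a rectangular beam of width b_f.
M_n = T(d − a/2) = 880000 × (510 − 17.855) = 433.09 × 10⁶ N·mm.
M_n = 433.09 kN·m.

M_n ≈ 433 kN·m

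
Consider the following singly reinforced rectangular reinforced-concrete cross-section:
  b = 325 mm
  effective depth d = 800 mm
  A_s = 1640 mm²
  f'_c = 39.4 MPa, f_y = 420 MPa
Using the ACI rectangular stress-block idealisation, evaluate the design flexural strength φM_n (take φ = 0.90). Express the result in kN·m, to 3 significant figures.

T = A_s f_y = 1640 × 420 = 688800 N = 688.8 kN.
From C = T: a = T/(0.85 f'_c b) = 688800/(0.85 × 39.4 × 325) = 63.28 mm.
M_n = T(d − a/2) = 688.8 kN × (800 − 31.64) mm = 529.25 kN·m.
φM_n = 0.90 × 529.25 = 476.33 kN·m.

φM_n ≈ 476 kN·m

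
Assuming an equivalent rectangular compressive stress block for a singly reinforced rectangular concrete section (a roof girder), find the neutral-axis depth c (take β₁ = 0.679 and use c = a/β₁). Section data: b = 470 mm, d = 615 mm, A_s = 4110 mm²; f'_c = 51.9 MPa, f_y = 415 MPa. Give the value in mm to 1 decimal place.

c ≈ 121.2 mm

T = A_s f_y = 4110 × 415 = 1705650 N = 1705.65 kN.
Setting C = 0.85 f'_c a b equal to T: a = 1705650/(0.85 × 51.9 × 470) = 82.263 mm.
With β₁ = 0.679, c = a/β₁ = 82.263/0.679 = 121.2 mm.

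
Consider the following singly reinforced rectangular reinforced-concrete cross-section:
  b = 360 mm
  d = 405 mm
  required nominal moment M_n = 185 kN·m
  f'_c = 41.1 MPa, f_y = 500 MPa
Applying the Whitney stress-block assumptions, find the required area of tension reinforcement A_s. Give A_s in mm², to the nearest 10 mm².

With M_n = 0.85 f'_c a b (d − a/2), solve the quadratic for a:
a = d − √(d² − 2M_n/(0.85 f'_c b)) = 405 − √(405² − 2 × 185×10⁶/(0.85 × 41.1 × 360)) = 38.11 mm.
A_s = 0.85 f'_c a b / f_y = 0.85 × 41.1 × 38.11 × 360 / 500 = 958.6 mm².

A_s ≈ 960 mm²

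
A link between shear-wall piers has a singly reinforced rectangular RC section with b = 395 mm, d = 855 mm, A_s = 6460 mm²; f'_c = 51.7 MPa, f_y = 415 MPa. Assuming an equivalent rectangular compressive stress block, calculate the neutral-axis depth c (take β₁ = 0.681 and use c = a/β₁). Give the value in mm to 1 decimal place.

T = A_s f_y = 6460 × 415 = 2680900 N = 2680.9 kN.
Setting C = 0.85 f'_c a b equal to T: a = 2680900/(0.85 × 51.7 × 395) = 154.445 mm.
With β₁ = 0.681, c = a/β₁ = 154.445/0.681 = 226.8 mm.

c ≈ 226.8 mm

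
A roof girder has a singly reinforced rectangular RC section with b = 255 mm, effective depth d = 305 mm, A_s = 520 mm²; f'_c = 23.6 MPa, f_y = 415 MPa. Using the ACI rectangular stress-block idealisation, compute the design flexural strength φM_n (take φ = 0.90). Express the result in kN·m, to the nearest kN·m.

φM_n ≈ 55 kN·m

T = A_s f_y = 520 × 415 = 215800 N = 215.8 kN.
From C = T: a = T/(0.85 f'_c b) = 215800/(0.85 × 23.6 × 255) = 42.19 mm.
M_n = T(d − a/2) = 215.8 kN × (305 − 21.095) mm = 61.27 kN·m.
φM_n = 0.90 × 61.27 = 55.14 kN·m.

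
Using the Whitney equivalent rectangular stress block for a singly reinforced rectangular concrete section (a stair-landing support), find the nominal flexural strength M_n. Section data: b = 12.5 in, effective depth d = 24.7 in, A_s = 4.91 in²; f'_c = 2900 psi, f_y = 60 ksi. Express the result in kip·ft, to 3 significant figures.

T = A_s f_y = 4.91 × 60 = 294.6 kips.
a = T/(0.85 f'_c b) = 294.6/(0.85 × 2.9 × 12.5) = 9.561 in.
M_n = T(d − a/2) = 294.6 × (24.7 − 4.7805) = 5868.3 kip·in = 5868.3/12 = 489.03 kip·ft.

M_n ≈ 489 kip·ft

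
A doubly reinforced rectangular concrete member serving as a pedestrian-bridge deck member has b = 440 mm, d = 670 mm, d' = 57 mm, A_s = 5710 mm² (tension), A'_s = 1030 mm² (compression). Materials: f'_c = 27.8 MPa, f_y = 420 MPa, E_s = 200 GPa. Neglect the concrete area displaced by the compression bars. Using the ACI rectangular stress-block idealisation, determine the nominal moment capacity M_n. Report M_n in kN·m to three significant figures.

Assume both tension and compression steel yield.
Net tension couple steel: A_s − A'_s = 4680 mm².
a = (A_s − A'_s) f_y / (0.85 f'_c b) = 1965600/(0.85 × 27.8 × 440) = 189.05 mm.
c = a/β₁ = 189.05/0.85 = 222.41 mm; ε'_s = 0.003(c − d')/c = 0.0022 ≥ f_y/E_s = 0.0021, so compression steel does yield.
M_n = (A_s − A'_s) f_y (d − a/2) + A'_s f_y (d − d') = [1965600 × (670 − 94.525) + 432600 × (670 − 57)] × 10⁻⁶ = 1131.15 + 265.18 = 1396.33 kN·m.

M_n ≈ 1400 kN·m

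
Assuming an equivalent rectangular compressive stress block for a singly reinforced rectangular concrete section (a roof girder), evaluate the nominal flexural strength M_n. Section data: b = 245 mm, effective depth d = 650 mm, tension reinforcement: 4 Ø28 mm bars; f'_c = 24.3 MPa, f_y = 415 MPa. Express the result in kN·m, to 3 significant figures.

A_s = 4 × 616 = 2464 mm².
T = A_s f_y = 2464 × 415 = 1022560 N = 1022.56 kN.
From C = T: a = T/(0.85 f'_c b) = 1022560/(0.85 × 24.3 × 245) = 202.07 mm.
M_n = T(d − a/2) = 1022.56 kN × (650 − 101.035) mm = 561.35 kN·m.

M_n ≈ 561 kN·m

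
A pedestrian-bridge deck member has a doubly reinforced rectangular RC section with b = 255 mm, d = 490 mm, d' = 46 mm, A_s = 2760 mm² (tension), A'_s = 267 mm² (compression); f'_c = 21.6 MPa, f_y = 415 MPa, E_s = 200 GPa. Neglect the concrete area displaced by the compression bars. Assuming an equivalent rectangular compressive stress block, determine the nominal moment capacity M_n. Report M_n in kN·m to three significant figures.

Assume both tension and compression steel yield.
Net tension couple steel: A_s − A'_s = 2493 mm².
a = (A_s − A'_s) f_y / (0.85 f'_c b) = 1034595/(0.85 × 21.6 × 255) = 220.98 mm.
c = a/β₁ = 220.98/0.85 = 259.98 mm; ε'_s = 0.003(c − d')/c = 0.0025 ≥ f_y/E_s = 0.0021, so compression steel does yield.
M_n = (A_s − A'_s) f_y (d − a/2) + A'_s f_y (d − d') = [1034595 × (490 − 110.49) + 110805 × (490 − 46)] × 10⁻⁶ = 392.64 + 49.20 = 441.84 kN·m.

M_n ≈ 442 kN·m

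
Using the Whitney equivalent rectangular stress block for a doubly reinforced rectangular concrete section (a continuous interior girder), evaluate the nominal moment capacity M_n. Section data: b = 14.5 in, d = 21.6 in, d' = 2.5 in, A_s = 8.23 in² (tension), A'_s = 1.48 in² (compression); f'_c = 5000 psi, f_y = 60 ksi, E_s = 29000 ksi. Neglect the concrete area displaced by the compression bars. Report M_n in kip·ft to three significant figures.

M_n ≈ 759 kip·ft

Assume both steels yield.
a = (A_s − A'_s) f_y/(0.85 f'_c b) = (8.23 − 1.48) × 60/(0.85 × 5 × 14.5) = 6.572 in.
c = a/β₁ = 6.572/0.8 = 8.215 in; ε'_s = 0.003(c − d')/c = 0.0021 ≥ ε_y = 0.0021, so the compression steel yields.
M_n = (A_s − A'_s) f_y (d − a/2) + A'_s f_y (d − d') = 405 × (21.6 − 3.286) + 88.8 × (21.6 − 2.5) = 7417.2 + 1696.1 = 9113.3 kip·in = 9113.3/12 = 759.44 kip·ft.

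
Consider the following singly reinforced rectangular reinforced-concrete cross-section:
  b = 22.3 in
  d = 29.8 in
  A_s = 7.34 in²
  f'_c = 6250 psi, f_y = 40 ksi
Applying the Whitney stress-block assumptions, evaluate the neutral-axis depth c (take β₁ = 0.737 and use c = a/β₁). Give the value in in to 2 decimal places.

T = A_s f_y = 7.34 × 40 = 293.6 kips.
a = T/(0.85 f'_c b) = 293.6/(0.85 × 6.25 × 22.3) = 2.4783 in.
With β₁ = 0.737, c = a/β₁ = 2.4783/0.737 = 3.36 in.

c ≈ 3.36 in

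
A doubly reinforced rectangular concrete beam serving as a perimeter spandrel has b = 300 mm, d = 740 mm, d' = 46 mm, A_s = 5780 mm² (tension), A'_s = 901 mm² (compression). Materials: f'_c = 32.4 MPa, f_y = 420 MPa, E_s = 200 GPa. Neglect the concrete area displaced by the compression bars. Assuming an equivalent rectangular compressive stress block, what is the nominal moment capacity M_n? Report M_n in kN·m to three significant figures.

M_n ≈ 1520 kN·m

Assume both tension and compression steel yield.
Net tension couple steel: A_s − A'_s = 4879 mm².
a = (A_s − A'_s) f_y / (0.85 f'_c b) = 2049180/(0.85 × 32.4 × 300) = 248.02 mm.
c = a/β₁ = 248.02/0.819 = 302.83 mm; ε'_s = 0.003(c − d')/c = 0.0025 ≥ f_y/E_s = 0.0021, so compression steel does yield.
M_n = (A_s − A'_s) f_y (d − a/2) + A'_s f_y (d − d') = [2049180 × (740 − 124.01) + 378420 × (740 − 46)] × 10⁻⁶ = 1262.27 + 262.62 = 1524.89 kN·m.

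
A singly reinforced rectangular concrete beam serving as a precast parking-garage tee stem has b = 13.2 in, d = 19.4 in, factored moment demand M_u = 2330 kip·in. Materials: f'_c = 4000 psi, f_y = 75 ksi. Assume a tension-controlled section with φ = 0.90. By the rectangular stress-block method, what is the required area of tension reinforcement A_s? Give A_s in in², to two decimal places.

M_n = M_u/φ = 2330/0.90 = 2588.89 kip·in.
From M_n = 0.85 f'_c a b (d − a/2):
a = d − √(d² − 2M_n/(0.85 f'_c b)) = 19.4 − √(19.4² − 2 × 2588.89/(0.85 × 4 × 13.2)) = 3.245 in.
A_s = 0.85 f'_c a b / f_y = 0.85 × 4 × 3.245 × 13.2 / 75 = 1.942 in².

A_s ≈ 1.94 in²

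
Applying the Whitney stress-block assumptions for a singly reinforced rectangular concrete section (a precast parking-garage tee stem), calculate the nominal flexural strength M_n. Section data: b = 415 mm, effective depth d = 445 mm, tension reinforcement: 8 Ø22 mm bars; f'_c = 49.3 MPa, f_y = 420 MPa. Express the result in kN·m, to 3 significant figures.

A_s = 8 × 380 = 3040 mm².
T = A_s f_y = 3040 × 420 = 1276800 N = 1276.8 kN.
From C = T: a = T/(0.85 f'_c b) = 1276800/(0.85 × 49.3 × 415) = 73.42 mm.
M_n = T(d − a/2) = 1276.8 kN × (445 − 36.71) mm = 521.30 kN·m.

M_n ≈ 521 kN·m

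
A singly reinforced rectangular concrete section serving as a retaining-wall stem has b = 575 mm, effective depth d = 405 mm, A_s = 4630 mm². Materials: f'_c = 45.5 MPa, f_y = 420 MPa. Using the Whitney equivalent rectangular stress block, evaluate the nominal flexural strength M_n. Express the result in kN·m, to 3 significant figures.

T = A_s f_y = 4630 × 420 = 1944600 N = 1944.6 kN.
From C = T: a = T/(0.85 f'_c b) = 1944600/(0.85 × 45.5 × 575) = 87.44 mm.
M_n = T(d − a/2) = 1944.6 kN × (405 − 43.72) mm = 702.55 kN·m.

M_n ≈ 703 kN·m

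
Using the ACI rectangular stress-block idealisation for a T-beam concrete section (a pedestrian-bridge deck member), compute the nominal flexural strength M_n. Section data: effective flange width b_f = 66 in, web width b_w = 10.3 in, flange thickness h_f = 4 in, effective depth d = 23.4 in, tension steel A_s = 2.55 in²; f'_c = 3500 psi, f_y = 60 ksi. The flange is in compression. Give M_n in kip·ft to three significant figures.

Tension: T = A_s f_y = 2.55 × 60 = 153 kips.
Try a within the flange: a = T/(0.85 f'_c b_f) = 153/(0.85 × 3.5 × 66) = 0.779 in.
Since a = 0.779 ≤ h_f = 4 in, the stress block lies entirely in the flange; analyse as a rectangular beam of width b_f.
M_n = T(d − a/2) = 153 × (23.4 − 0.3895) = 3520.6 kip·in.
M_n = 3520.6/12 = 293.38 kip·ft.

M_n ≈ 293 kip·ft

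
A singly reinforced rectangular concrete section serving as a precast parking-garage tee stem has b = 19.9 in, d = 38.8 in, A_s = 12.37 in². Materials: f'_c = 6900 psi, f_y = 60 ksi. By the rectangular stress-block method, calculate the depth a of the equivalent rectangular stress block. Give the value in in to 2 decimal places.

T = A_s f_y = 12.37 × 60 = 742.2 kips.
a = T/(0.85 f'_c b) = 742.2/(0.85 × 6.9 × 19.9) = 6.36 in.

a ≈ 6.36 in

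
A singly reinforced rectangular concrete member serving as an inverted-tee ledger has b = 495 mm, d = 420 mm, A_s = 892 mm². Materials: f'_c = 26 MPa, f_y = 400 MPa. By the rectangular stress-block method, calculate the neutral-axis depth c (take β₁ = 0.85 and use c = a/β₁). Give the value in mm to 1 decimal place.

T = A_s f_y = 892 × 400 = 356800 N = 356.8 kN.
Setting C = 0.85 f'_c a b equal to T: a = 356800/(0.85 × 26 × 495) = 32.616 mm.
With β₁ = 0.85, c = a/β₁ = 32.616/0.85 = 38.4 mm.

c ≈ 38.4 mm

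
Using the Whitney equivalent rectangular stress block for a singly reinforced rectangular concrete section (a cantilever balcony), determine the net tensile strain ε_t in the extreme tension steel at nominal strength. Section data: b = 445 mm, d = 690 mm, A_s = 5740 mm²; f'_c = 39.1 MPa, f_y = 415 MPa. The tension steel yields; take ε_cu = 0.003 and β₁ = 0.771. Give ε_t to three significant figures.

ε_t ≈ 0.00691

a = A_s f_y/(0.85 f'_c b) = 161.07 mm.
β₁ = 0.771, so c = a/β₁ = 161.07/0.771 = 208.91 mm.
From the linear strain diagram with ε_cu = 0.003: ε_t = 0.003 (d − c)/c = 0.003 × (690 − 208.91)/208.91 = 0.00691.
Since ε_t ≥ 0.005, the section is tension-controlled.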